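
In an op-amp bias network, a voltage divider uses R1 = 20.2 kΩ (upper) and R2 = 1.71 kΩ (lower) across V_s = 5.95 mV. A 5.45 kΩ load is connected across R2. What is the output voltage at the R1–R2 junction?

V_out ≈ 0.360 mV

First combine the lower leg with the load: R2 ‖ R_L = 1.302 kΩ.
Voltage divider with the loaded lower leg: V_out = 5.95 × 1.302/(20.2 + 1.302) = 5.95 × 0.06054 = 0.3602 mV.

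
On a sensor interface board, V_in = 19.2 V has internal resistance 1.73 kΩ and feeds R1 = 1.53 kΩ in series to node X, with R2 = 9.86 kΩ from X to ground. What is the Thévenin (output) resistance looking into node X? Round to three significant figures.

R1' = 1.73 + 1.53 = 3.260 kΩ (source resistance + R1).
Zeroing V_in shorts the top of R1' to ground, so R_th = R1' ‖ R2 = 2.450 kΩ.

R_th ≈ 2.45 kΩ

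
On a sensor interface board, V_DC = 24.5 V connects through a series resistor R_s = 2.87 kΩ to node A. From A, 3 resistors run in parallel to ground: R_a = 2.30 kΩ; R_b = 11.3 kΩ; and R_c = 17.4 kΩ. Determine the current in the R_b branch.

Parallel bank: R_p = 1/(1/2.30 + 1/11.3 + 1/17.4) = 1.722 kΩ.
V_A by voltage divider: V_A = 24.5 × 1.722/(2.87 + 1.722) = 9.187 V.
I(R_b) = V_A / R_b = 9.187/11.3 = 0.8130 mA.
(Equivalently: I_total = 5.335 mA, then current-divider fraction G_k/ΣG = 0.1524.)

I ≈ 0.813 mA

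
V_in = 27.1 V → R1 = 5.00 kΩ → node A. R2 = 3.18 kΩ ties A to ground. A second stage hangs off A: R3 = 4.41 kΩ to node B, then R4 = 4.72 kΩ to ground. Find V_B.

The second stage (R3 + R4 = 9.130 kΩ) loads node A in parallel with R2.
Effective lower resistance at A: R2 ‖ 9.130 = 2.359 kΩ.
So V_A = 27.1 × 0.3205 = 8.686 V.
Stage 2 is unloaded, so V_B = V_A · R4/(R3+R4) = 8.686 × 4.72/9.130 = 4.490 V.

V_B ≈ 4.49 V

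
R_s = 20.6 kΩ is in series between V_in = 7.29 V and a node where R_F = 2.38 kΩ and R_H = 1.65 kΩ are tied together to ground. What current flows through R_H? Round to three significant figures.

I ≈ 0.200 mA

Combine the parallel branches: R_p = (1/2.38 + 1/1.65)⁻¹ = 0.9744 kΩ.
Node voltage V_A = V_in · R_p/(R_s + R_p) = 7.29 × 0.04517 = 0.3293 V.
I(R_H) = V_A / R_H = 0.3293/1.65 = 0.1996 mA.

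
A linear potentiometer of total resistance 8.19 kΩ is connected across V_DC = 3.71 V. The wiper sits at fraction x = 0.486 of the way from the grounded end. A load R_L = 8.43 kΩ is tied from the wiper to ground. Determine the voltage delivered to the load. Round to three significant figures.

V_out ≈ 1.45 V

The pot divides into 4.210 kΩ above the wiper and 3.980 kΩ below.
R_L loads the lower segment: effective lower R = 2.704 kΩ.
Then V_out = V_DC · 2.704/(4.210 + 2.704) = 1.451 V.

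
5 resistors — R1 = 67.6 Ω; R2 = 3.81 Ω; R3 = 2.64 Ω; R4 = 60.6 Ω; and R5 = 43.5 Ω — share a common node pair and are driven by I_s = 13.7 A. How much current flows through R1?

Conductances: ΣG = 1/67.6 + 1/3.81 + 1/2.64 + 1/60.6 + 1/43.5 = 0.6955 (1/Ω).
By the current-divider rule, I = I_s · G_k/ΣG = 13.7 × 0.02127 = 0.2914 A.

I ≈ 0.291 A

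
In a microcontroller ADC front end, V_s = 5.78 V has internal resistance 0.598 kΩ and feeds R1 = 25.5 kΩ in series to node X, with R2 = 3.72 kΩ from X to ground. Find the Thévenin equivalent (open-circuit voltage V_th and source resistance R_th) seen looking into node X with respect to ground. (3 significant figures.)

V_th ≈ 0.721 V, R_th ≈ 3.26 kΩ

R1' = 0.598 + 25.5 = 26.10 kΩ (source resistance + R1).
Open-circuit (no load on X): V_th = V_s · R2/(R1' + R2) = 5.78 × 3.72/(26.10 + 3.72) = 0.7211 V.
Zeroing V_s shorts the top of R1' to ground, so R_th = R1' ‖ R2 = 3.256 kΩ.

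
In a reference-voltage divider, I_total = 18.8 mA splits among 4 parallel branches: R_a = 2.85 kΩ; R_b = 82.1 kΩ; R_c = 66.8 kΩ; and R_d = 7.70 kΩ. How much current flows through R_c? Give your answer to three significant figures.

Total conductance ΣG = 1/2.85 + 1/82.1 + 1/66.8 + 1/7.70 = 0.5079 (units of 1/kΩ).
By the current-divider rule, I = I_total · G_k/ΣG = 18.8 × 0.02947 = 0.5541 mA.

I ≈ 0.554 mA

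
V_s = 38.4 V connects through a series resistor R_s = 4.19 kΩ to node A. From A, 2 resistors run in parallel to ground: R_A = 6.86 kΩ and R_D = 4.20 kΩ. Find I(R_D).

I ≈ 3.51 mA

Combine the parallel branches: R_p = (1/6.86 + 1/4.20)⁻¹ = 2.605 kΩ.
Node voltage V_A = V_s · R_p/(R_s + R_p) = 38.4 × 0.3834 = 14.72 V.
Branch current I = V_A/R_D = 14.72/4.20 = 3.505 mA.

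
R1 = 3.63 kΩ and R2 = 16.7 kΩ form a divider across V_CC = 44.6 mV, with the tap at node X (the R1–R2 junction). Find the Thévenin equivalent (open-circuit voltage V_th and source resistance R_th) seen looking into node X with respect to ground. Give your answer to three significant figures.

V_th ≈ 36.6 mV, R_th ≈ 2.98 kΩ

Open-circuit (no load on X): V_th = V_CC · R2/(R1 + R2) = 44.6 × 16.7/(3.630 + 16.7) = 36.64 mV.
Zeroing V_CC shorts the top of R1 to ground, so R_th = R1 ‖ R2 = 2.982 kΩ.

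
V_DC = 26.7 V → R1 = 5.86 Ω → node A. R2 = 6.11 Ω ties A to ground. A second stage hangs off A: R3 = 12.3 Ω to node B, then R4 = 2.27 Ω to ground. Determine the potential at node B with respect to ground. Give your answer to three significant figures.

Looking into the second stage from A: R3 + R4 = 14.57 Ω appears in parallel with R2.
Effective lower resistance at A: R2 ‖ 14.57 = 4.305 Ω.
V_A = 26.7 × 4.305/(5.86 + 4.305) = 11.31 V.
Then the unloaded second divider: V_B = V_A × R4/(R3+R4) = 11.31 × 0.1558 = 1.762 V.

V_B ≈ 1.76 V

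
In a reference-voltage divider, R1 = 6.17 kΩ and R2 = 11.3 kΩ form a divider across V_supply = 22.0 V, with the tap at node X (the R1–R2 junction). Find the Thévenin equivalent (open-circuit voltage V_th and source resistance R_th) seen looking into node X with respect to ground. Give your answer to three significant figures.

With X open, the divider is unloaded: V_th = 22.0 × 11.3/17.47 = 14.23 V.
With V_supply suppressed (replaced by a short), R_th = R1 ‖ R2 = (6.170 × 11.3)/(6.170 + 11.3) = 3.991 kΩ.

V_th ≈ 14.2 V, R_th ≈ 3.99 kΩ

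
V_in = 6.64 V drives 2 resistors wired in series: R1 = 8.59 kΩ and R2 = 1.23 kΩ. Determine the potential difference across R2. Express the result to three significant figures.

Total series resistance ΣR = 8.59 + 1.23 = 9.820 kΩ.
Voltage divider: V = V_in · (1.230 / 9.820) = 6.64 × 0.1253 = 0.8317 V.

V ≈ 0.832 V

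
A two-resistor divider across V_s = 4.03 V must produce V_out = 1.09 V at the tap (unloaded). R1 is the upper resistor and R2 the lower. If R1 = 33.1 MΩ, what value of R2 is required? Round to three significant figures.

Required fraction k = V_out/V_s = 0.2705.
R2 = R1 · 0.2705/(1 − 0.2705) = 12.27 MΩ.

R2 ≈ 12.3 MΩ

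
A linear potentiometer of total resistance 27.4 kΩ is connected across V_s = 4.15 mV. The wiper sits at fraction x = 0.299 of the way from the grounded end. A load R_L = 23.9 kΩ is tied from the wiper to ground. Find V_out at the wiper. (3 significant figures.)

The pot divides into 19.21 kΩ above the wiper and 8.193 kΩ below.
Lower segment in parallel with the load: 8.193 ‖ 23.9 = 6.101 kΩ.
Loaded-divider output: V_out = 4.15 × 0.2411 = 1.000 mV.

V_out ≈ 1.00 mV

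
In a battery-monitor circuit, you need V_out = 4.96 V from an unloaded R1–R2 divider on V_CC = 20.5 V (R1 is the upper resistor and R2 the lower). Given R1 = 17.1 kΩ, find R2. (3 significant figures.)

V_out/V_CC = R2/(R1+R2) = 0.2420.
Rearranging, R2 = R1·k/(1−k) = 17.1 × 0.3192 = 5.458 kΩ.

R2 ≈ 5.46 kΩ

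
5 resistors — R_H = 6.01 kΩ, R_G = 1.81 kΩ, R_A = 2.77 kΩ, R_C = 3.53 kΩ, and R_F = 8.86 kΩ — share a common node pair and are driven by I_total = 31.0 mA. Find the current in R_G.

I ≈ 11.6 mA

Conductances: ΣG = 1/6.01 + 1/1.81 + 1/2.77 + 1/3.53 + 1/8.86 = 1.476 (1/kΩ).
R_G takes the fraction G_k/ΣG = 0.5525/1.476 = 0.3743, so I = 31.0 × 0.3743 = 11.60 mA.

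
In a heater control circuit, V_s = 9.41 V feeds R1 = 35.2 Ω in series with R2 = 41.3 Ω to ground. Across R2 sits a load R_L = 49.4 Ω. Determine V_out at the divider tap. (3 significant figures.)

V_out ≈ 3.67 V

First combine the lower leg with the load: R2 ‖ R_L = 22.49 Ω.
Now apply the divider: V_out = 9.41 × 0.3899 = 3.669 V.
(Unloaded it would be 5.08 V; the load pulls it down.)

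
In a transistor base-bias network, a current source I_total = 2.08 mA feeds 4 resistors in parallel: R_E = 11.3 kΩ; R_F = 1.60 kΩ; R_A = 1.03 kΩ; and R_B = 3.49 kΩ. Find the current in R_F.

I ≈ 0.660 mA

ΣG = 1/11.3 + 1/1.60 + 1/1.03 + 1/3.49 = 1.971.
Current divider: I(R_F) = I_total · G_k/ΣG = 2.08 × (0.6250/1.971) = 2.08 × 0.3171 = 0.6596 mA.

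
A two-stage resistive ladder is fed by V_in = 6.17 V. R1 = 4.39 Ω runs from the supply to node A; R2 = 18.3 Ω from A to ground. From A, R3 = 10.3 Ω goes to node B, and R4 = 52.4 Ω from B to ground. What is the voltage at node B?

V_B ≈ 3.94 V

Looking into the second stage from A: R3 + R4 = 62.70 Ω appears in parallel with R2.
R2 ‖ (R3+R4) = 14.17 Ω.
First divider: V_A = V_in · 14.17/(4.39 + 14.17) = 4.710 V.
Stage 2 is unloaded, so V_B = V_A · R4/(R3+R4) = 4.710 × 52.4/62.70 = 3.936 V.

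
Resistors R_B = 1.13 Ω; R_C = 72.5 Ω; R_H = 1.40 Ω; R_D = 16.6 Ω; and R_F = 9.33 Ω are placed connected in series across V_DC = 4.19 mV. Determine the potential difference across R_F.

Total series resistance ΣR = 1.13 + 72.5 + 1.40 + 16.6 + 9.33 = 101.0 Ω.
Voltage divider: V = V_DC · (9.330 / 101.0) = 4.19 × 0.09241 = 0.3872 mV.

V ≈ 0.387 mV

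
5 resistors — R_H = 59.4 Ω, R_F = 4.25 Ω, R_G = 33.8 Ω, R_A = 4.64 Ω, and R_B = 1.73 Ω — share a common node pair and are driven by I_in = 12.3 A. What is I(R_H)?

ΣG = 1/59.4 + 1/4.25 + 1/33.8 + 1/4.64 + 1/1.73 = 1.075.
Current divider: I(R_H) = I_in · G_k/ΣG = 12.3 × (0.01684/1.075) = 12.3 × 0.01566 = 0.1926 A.

I ≈ 0.193 A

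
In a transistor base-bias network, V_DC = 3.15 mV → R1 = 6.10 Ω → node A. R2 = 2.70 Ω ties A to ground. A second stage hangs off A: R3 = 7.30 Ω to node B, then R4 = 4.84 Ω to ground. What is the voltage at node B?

Looking into the second stage from A: R3 + R4 = 12.14 Ω appears in parallel with R2.
Effective lower resistance at A: R2 ‖ 12.14 = 2.209 Ω.
First divider: V_A = V_DC · 2.209/(6.10 + 2.209) = 0.8374 mV.
Stage 2 is unloaded, so V_B = V_A · R4/(R3+R4) = 0.8374 × 4.84/12.14 = 0.3338 mV.

V_B ≈ 0.334 mV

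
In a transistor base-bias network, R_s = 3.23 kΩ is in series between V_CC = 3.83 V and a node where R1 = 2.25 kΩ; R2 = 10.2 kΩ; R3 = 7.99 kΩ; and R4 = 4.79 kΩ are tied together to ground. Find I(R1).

I ≈ 0.444 mA

Equivalent of the parallel group: R_p = 1.141 kΩ.
Node voltage V_A = V_CC · R_p/(R_s + R_p) = 3.83 × 0.2610 = 0.9998 V.
Branch current I = V_A/R1 = 0.9998/2.25 = 0.4444 mA.
(Check via current divider: I_total = 0.8762 mA; share G_k/ΣG = 0.5071 → same result.)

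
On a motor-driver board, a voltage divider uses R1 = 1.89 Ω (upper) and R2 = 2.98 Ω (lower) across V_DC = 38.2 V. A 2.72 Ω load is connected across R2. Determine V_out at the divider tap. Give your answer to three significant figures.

The load sits in parallel with R2, giving an effective lower resistance R2' = R2·R_L/(R2+R_L) = 1.422 Ω.
Now apply the divider: V_out = 38.2 × 0.4294 = 16.40 V.

V_out ≈ 16.4 V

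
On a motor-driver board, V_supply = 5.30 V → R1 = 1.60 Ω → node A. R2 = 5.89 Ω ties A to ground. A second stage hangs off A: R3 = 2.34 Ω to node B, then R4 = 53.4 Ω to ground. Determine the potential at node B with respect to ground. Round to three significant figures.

Node A sees R2 in parallel with the series input of stage 2, R3 + R4 = 55.74 Ω.
R2 ‖ (R3+R4) = 5.327 Ω.
V_A = 5.30 × 5.327/(1.60 + 5.327) = 4.076 V.
V_B = V_A × 0.9580 = 3.905 V.

V_B ≈ 3.90 V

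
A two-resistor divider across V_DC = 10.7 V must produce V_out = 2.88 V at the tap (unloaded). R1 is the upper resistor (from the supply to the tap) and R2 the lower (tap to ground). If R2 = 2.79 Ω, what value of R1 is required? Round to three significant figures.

R1 ≈ 7.58 Ω

V_out/V_DC = R2/(R1+R2) = 0.2692.
R1 = R2·(1/k − 1) = 2.79 × 2.715 = 7.576 Ω.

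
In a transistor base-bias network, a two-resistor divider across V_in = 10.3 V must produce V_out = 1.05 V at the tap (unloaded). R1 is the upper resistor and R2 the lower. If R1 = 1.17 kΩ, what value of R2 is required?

The divider ratio is R2/(R1+R2) = 1.05/10.3 = 0.1019.
So R2 = R1 · V_out/(V_in − V_out) = 1.17 × 1.05/(10.3 − 1.05) = 1.17 × 0.1135 = 0.1328 kΩ.

R2 ≈ 0.133 kΩ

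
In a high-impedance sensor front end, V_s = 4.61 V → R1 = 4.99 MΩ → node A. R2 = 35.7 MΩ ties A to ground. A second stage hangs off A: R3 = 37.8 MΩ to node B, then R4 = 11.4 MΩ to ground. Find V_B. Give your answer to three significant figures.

Node A sees R2 in parallel with the series input of stage 2, R3 + R4 = 49.20 MΩ.
R2 ‖ (R3+R4) = 20.69 MΩ.
So V_A = 4.61 × 0.8057 = 3.714 V.
Stage 2 is unloaded, so V_B = V_A · R4/(R3+R4) = 3.714 × 11.4/49.20 = 0.8606 V.

V_B ≈ 0.861 V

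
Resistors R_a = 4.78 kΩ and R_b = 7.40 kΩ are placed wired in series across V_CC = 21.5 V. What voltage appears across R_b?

Series total: ΣR = 4.78 + 7.40 = 12.18 kΩ.
By the voltage-divider rule, V = 21.5 × 7.400/12.18 = 13.06 V.

V ≈ 13.1 V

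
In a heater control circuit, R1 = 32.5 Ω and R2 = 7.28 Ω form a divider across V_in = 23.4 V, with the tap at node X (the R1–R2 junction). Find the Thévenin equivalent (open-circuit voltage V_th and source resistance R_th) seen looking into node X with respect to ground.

V_th ≈ 4.28 V, R_th ≈ 5.95 Ω

Open-circuit (no load on X): V_th = V_in · R2/(R1 + R2) = 23.4 × 7.28/(32.50 + 7.28) = 4.282 V.
Zeroing V_in shorts the top of R1 to ground, so R_th = R1 ‖ R2 = 5.948 Ω.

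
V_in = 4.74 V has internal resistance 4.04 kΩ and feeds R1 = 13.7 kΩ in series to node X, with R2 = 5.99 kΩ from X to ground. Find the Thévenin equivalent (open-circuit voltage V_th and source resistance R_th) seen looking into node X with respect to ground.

R1' = 4.04 + 13.7 = 17.74 kΩ (source resistance + R1).
V_th is the unloaded tap voltage: V_in · R2/(R1'+R2) = 4.74 × 0.2524 = 1.196 V.
With V_in suppressed (replaced by a short), R_th = R1' ‖ R2 = (17.74 × 5.99)/(17.74 + 5.99) = 4.478 kΩ.

V_th ≈ 1.20 V, R_th ≈ 4.48 kΩ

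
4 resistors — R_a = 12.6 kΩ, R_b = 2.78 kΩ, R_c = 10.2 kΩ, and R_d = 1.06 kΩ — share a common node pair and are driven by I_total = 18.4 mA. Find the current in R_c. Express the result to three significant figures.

Total conductance ΣG = 1/12.6 + 1/2.78 + 1/10.2 + 1/1.06 = 1.481 (units of 1/kΩ).
By the current-divider rule, I = I_total · G_k/ΣG = 18.4 × 0.06622 = 1.218 mA.

I ≈ 1.22 mA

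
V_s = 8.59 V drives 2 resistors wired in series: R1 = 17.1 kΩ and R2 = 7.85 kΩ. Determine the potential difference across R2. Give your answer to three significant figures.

Total series resistance ΣR = 17.1 + 7.85 = 24.95 kΩ.
V = V_s · R/ΣR = 8.59 × 0.3146 = 2.703 V.

V ≈ 2.70 V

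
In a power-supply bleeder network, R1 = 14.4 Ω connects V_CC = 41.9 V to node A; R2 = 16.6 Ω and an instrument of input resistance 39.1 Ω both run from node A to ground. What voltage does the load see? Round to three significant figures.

The load sits in parallel with R2, giving an effective lower resistance R2' = R2·R_L/(R2+R_L) = 11.65 Ω.
Voltage divider with the loaded lower leg: V_out = 41.9 × 11.65/(14.4 + 11.65) = 41.9 × 0.4473 = 18.74 V.
(Unloaded it would be 22.4 V; the load pulls it down.)

V_out ≈ 18.7 V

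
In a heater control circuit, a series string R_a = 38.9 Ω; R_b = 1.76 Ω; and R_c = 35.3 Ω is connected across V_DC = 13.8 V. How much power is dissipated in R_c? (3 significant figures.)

P ≈ 1.17 W

The common current is I = 13.8/75.96 = 0.1817 A.
P(R_c) = I²·R_c = (0.1817)² × 35.3 = 1.165 W.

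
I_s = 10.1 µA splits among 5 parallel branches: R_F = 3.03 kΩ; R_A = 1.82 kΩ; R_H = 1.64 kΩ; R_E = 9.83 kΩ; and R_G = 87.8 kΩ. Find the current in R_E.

ΣG = 1/3.03 + 1/1.82 + 1/1.64 + 1/9.83 + 1/87.8 = 1.602.
By the current-divider rule, I = I_s · G_k/ΣG = 10.1 × 0.06349 = 0.6412 µA.

I ≈ 0.641 µA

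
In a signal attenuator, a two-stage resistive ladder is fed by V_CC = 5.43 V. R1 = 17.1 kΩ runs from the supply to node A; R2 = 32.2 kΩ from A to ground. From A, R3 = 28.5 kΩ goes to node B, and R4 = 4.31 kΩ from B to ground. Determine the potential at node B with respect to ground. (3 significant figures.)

The second stage (R3 + R4 = 32.81 kΩ) loads node A in parallel with R2.
Effective lower resistance at A: R2 ‖ 32.81 = 16.25 kΩ.
So V_A = 5.43 × 0.4873 = 2.646 V.
Stage 2 is unloaded, so V_B = V_A · R4/(R3+R4) = 2.646 × 4.31/32.81 = 0.3476 V.

V_B ≈ 0.348 V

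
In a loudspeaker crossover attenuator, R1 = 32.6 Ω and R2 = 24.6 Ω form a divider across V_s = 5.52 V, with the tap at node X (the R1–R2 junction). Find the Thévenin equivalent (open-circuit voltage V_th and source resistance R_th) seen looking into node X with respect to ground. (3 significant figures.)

With X open, the divider is unloaded: V_th = 5.52 × 24.6/57.20 = 2.374 V.
Zeroing V_s shorts the top of R1 to ground, so R_th = R1 ‖ R2 = 14.02 Ω.

V_th ≈ 2.37 V, R_th ≈ 14.0 Ω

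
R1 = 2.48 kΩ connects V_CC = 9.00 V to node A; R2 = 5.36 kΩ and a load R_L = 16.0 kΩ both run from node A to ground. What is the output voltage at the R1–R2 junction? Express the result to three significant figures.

V_out ≈ 5.56 V

The load sits in parallel with R2, giving an effective lower resistance R2' = R2·R_L/(R2+R_L) = 4.015 kΩ.
Now apply the divider: V_out = 9.00 × 0.6182 = 5.564 V.
(Unloaded it would be 6.15 V; the load pulls it down.)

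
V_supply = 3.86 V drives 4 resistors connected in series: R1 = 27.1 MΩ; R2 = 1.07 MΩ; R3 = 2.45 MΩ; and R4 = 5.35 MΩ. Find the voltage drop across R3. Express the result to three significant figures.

V ≈ 0.263 V

Series total: ΣR = 27.1 + 1.07 + 2.45 + 5.35 = 35.97 MΩ.
V = V_supply · R/ΣR = 3.86 × 0.06811 = 0.2629 V.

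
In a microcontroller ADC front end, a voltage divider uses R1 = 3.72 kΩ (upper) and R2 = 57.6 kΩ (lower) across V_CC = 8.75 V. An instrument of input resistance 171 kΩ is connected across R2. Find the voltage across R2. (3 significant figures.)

V_out ≈ 8.05 V

R2 ‖ R_L = (57.6 × 171)/(57.6 + 171) = 43.09 kΩ.
Voltage divider with the loaded lower leg: V_out = 8.75 × 43.09/(3.72 + 43.09) = 8.75 × 0.9205 = 8.055 V.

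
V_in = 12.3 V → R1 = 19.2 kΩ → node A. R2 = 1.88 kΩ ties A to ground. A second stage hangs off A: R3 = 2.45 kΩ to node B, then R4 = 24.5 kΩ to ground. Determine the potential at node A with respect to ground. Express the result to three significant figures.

V_A ≈ 1.03 V

Looking into the second stage from A: R3 + R4 = 26.95 kΩ appears in parallel with R2.
Effective lower resistance at A: R2 ‖ 26.95 = 1.757 kΩ.
First divider: V_A = V_in · 1.757/(19.2 + 1.757) = 1.031 V.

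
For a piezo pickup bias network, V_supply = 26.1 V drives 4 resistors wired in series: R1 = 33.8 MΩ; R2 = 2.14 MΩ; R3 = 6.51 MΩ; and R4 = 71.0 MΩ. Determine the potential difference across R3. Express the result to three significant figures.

V ≈ 1.50 V

Total series resistance ΣR = 33.8 + 2.14 + 6.51 + 71.0 = 113.5 MΩ.
Voltage divider: V = V_supply · (6.510 / 113.5) = 26.1 × 0.05738 = 1.498 V.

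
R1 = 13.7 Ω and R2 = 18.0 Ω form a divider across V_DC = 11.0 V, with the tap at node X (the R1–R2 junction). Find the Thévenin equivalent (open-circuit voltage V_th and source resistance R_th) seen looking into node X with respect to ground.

V_th ≈ 6.25 V, R_th ≈ 7.78 Ω

Open-circuit (no load on X): V_th = V_DC · R2/(R1 + R2) = 11.0 × 18.0/(13.70 + 18.0) = 6.246 V.
Zeroing V_DC shorts the top of R1 to ground, so R_th = R1 ‖ R2 = 7.779 Ω.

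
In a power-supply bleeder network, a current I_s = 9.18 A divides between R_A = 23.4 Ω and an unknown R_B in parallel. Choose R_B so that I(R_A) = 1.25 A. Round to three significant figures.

In a two-way split, I_A/I_s = R_B/(R_A + R_B).
With f = 0.1362, R_B = R_A · f/(1−f) = 23.4 × 0.1576 = 3.689 Ω.

R_B ≈ 3.69 Ω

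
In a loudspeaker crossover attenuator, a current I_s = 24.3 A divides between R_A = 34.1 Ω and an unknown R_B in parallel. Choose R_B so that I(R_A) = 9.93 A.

R_B ≈ 23.6 Ω

The fraction through R_A equals R_B/(R_A+R_B).
With f = 0.4086, R_B = R_A · f/(1−f) = 34.1 × 0.6910 = 23.56 Ω.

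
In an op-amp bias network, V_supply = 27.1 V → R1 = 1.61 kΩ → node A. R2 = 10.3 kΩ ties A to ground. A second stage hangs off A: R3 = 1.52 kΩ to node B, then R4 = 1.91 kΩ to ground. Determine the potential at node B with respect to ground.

The second stage (R3 + R4 = 3.430 kΩ) loads node A in parallel with R2.
Effective lower resistance at A: R2 ‖ 3.430 = 2.573 kΩ.
So V_A = 27.1 × 0.6151 = 16.67 V.
Stage 2 is unloaded, so V_B = V_A · R4/(R3+R4) = 16.67 × 1.91/3.430 = 9.283 V.

V_B ≈ 9.28 V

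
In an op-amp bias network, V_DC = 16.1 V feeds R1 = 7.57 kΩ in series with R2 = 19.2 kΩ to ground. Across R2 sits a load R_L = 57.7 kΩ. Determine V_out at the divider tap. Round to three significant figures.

V_out ≈ 10.6 V

The load sits in parallel with R2, giving an effective lower resistance R2' = R2·R_L/(R2+R_L) = 14.41 kΩ.
Now apply the divider: V_out = 16.1 × 0.6555 = 10.55 V.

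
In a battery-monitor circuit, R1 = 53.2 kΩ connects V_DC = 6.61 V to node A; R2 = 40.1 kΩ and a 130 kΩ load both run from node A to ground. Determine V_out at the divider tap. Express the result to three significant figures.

V_out ≈ 2.42 V

First combine the lower leg with the load: R2 ‖ R_L = 30.65 kΩ.
Voltage divider with the loaded lower leg: V_out = 6.61 × 30.65/(53.2 + 30.65) = 6.61 × 0.3655 = 2.416 V.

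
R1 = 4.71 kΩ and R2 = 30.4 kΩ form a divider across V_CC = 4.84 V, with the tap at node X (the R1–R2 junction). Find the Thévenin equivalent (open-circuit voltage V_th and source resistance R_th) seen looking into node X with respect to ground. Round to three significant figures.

With X open, the divider is unloaded: V_th = 4.84 × 30.4/35.11 = 4.191 V.
Looking into X with the source shorted: R_th = R1·R2/(R1+R2) = 4.710 × 30.4/35.11 = 4.078 kΩ.

V_th ≈ 4.19 V, R_th ≈ 4.08 kΩ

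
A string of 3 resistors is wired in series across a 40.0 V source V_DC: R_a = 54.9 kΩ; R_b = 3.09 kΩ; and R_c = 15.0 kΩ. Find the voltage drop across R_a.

ΣR = 54.9 + 3.09 + 15.0 = 72.99 kΩ.
V = V_DC · R/ΣR = 40.0 × 0.7522 = 30.09 V.

V ≈ 30.1 V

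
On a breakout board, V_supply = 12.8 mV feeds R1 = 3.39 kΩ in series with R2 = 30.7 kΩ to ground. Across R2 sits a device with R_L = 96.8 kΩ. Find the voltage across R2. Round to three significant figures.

V_out ≈ 11.2 mV

R2 ‖ R_L = (30.7 × 96.8)/(30.7 + 96.8) = 23.31 kΩ.
Then V_out = V_supply · R2'/(R1 + R2') = 12.8 × 23.31/26.70 = 11.17 mV.
(Unloaded it would be 11.5 mV; the load pulls it down.)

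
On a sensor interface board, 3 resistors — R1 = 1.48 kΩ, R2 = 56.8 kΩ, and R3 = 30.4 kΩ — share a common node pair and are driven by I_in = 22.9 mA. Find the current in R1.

ΣG = 1/1.48 + 1/56.8 + 1/30.4 = 0.7262.
By the current-divider rule, I = I_in · G_k/ΣG = 22.9 × 0.9305 = 21.31 mA.

I ≈ 21.3 mA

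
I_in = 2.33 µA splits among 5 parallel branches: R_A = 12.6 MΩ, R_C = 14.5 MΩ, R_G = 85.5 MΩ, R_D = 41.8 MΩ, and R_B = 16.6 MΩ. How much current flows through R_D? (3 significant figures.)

I ≈ 0.228 µA

Conductances: ΣG = 1/12.6 + 1/14.5 + 1/85.5 + 1/41.8 + 1/16.6 = 0.2442 (1/MΩ).
R_D takes the fraction G_k/ΣG = 0.02392/0.2442 = 0.09797, so I = 2.33 × 0.09797 = 0.2283 µA.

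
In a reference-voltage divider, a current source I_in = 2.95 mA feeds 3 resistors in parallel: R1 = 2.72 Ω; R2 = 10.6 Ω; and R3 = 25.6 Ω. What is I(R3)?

I ≈ 0.230 mA

ΣG = 1/2.72 + 1/10.6 + 1/25.6 = 0.5010.
R3 takes the fraction G_k/ΣG = 0.03906/0.5010 = 0.07796, so I = 2.95 × 0.07796 = 0.2300 mA.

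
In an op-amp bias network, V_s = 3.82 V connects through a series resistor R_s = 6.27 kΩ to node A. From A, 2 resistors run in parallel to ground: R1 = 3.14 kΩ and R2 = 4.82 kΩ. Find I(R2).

Equivalent of the parallel group: R_p = 1.901 kΩ.
V_A = 3.82 × 1.901/8.171 = 0.8889 V.
I(R2) = V_A / R2 = 0.8889/4.82 = 0.1844 mA.

I ≈ 0.184 mA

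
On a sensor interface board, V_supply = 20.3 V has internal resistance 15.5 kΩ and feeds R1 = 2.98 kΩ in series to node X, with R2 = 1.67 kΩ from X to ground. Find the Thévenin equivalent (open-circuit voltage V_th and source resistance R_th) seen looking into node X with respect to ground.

R1' = 15.5 + 2.98 = 18.48 kΩ (source resistance + R1).
V_th is the unloaded tap voltage: V_supply · R2/(R1'+R2) = 20.3 × 0.08288 = 1.682 V.
Looking into X with the source shorted: R_th = R1'·R2/(R1'+R2) = 18.48 × 1.67/20.15 = 1.532 kΩ.

V_th ≈ 1.68 V, R_th ≈ 1.53 kΩ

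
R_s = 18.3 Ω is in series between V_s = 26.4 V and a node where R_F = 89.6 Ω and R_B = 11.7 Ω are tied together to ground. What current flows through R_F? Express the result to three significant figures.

I ≈ 0.106 A

Equivalent of the parallel group: R_p = 10.35 Ω.
Node voltage V_A = V_s · R_p/(R_s + R_p) = 26.4 × 0.3612 = 9.536 V.
I(R_F) = V_A / R_F = 9.536/89.6 = 0.1064 A.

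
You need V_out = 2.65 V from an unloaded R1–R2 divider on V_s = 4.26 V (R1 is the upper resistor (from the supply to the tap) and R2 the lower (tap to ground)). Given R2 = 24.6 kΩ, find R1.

R1 ≈ 14.9 kΩ

Required fraction k = V_out/V_s = 0.6221.
R1 = R2·(1/k − 1) = 24.6 × 0.6075 = 14.95 kΩ.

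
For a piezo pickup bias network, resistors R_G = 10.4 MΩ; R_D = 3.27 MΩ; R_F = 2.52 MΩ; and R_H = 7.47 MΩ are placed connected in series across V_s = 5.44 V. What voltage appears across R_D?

Series total: ΣR = 10.4 + 3.27 + 2.52 + 7.47 = 23.66 MΩ.
By the voltage-divider rule, V = 5.44 × 3.270/23.66 = 0.7519 V.

V ≈ 0.752 V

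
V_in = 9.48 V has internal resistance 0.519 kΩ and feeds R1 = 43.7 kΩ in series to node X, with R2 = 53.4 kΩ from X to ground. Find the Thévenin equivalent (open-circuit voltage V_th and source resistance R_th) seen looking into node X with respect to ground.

R1' = 0.519 + 43.7 = 44.22 kΩ (source resistance + R1).
Open-circuit (no load on X): V_th = V_in · R2/(R1' + R2) = 9.48 × 53.4/(44.22 + 53.4) = 5.186 V.
Looking into X with the source shorted: R_th = R1'·R2/(R1'+R2) = 44.22 × 53.4/97.62 = 24.19 kΩ.

V_th ≈ 5.19 V, R_th ≈ 24.2 kΩ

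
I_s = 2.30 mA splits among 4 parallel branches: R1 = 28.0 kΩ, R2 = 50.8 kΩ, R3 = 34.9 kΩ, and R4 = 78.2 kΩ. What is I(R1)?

Conductances: ΣG = 1/28.0 + 1/50.8 + 1/34.9 + 1/78.2 = 0.09684 (1/kΩ).
Current divider: I(R1) = I_s · G_k/ΣG = 2.30 × (0.03571/0.09684) = 2.30 × 0.3688 = 0.8482 mA.

I ≈ 0.848 mA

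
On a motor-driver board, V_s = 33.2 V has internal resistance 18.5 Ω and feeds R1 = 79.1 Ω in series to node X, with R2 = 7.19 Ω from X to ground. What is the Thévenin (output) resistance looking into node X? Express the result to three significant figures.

R1' = 18.5 + 79.1 = 97.60 Ω (source resistance + R1).
Zeroing V_s shorts the top of R1' to ground, so R_th = R1' ‖ R2 = 6.697 Ω.

R_th ≈ 6.70 Ω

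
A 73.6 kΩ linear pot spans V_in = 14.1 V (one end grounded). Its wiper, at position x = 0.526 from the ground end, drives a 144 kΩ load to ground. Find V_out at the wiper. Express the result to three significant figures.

The pot divides into 34.89 kΩ above the wiper and 38.71 kΩ below.
R_L loads the lower segment: effective lower R = 30.51 kΩ.
Loaded-divider output: V_out = 14.1 × 0.4665 = 6.578 V.

V_out ≈ 6.58 V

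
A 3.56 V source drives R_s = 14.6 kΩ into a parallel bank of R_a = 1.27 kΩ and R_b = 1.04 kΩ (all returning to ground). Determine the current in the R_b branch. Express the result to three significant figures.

I ≈ 0.129 mA

Parallel bank: R_p = 1/(1/1.27 + 1/1.04) = 0.5718 kΩ.
V_A by voltage divider: V_A = 3.56 × 0.5718/(14.6 + 0.5718) = 0.1342 V.
Branch current I = V_A/R_b = 0.1342/1.04 = 0.1290 mA.
(Equivalently: I_total = 0.2346 mA, then current-divider fraction G_k/ΣG = 0.5498.)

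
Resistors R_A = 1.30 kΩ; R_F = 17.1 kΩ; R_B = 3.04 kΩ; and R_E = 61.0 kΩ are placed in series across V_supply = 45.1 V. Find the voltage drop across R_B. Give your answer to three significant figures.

V ≈ 1.66 V

Total series resistance ΣR = 1.30 + 17.1 + 3.04 + 61.0 = 82.44 kΩ.
V = V_supply · R/ΣR = 45.1 × 0.03688 = 1.663 V.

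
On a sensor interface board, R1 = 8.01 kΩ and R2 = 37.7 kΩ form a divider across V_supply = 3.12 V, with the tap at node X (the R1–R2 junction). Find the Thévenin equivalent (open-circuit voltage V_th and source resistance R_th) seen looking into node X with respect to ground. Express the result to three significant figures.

With X open, the divider is unloaded: V_th = 3.12 × 37.7/45.71 = 2.573 V.
Zeroing V_supply shorts the top of R1 to ground, so R_th = R1 ‖ R2 = 6.606 kΩ.

V_th ≈ 2.57 V, R_th ≈ 6.61 kΩ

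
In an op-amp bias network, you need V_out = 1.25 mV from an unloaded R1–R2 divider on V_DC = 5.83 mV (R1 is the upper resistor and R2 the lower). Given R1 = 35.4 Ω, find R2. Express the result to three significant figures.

The divider ratio is R2/(R1+R2) = 1.25/5.83 = 0.2144.
Rearranging, R2 = R1·k/(1−k) = 35.4 × 0.2729 = 9.662 Ω.

R2 ≈ 9.66 Ω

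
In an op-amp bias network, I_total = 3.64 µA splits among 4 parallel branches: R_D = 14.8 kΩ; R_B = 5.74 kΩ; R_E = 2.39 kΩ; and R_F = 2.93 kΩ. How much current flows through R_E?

I ≈ 1.52 µA

Conductances: ΣG = 1/14.8 + 1/5.74 + 1/2.39 + 1/2.93 = 1.001 (1/kΩ).
Current divider: I(R_E) = I_total · G_k/ΣG = 3.64 × (0.4184/1.001) = 3.64 × 0.4178 = 1.521 µA.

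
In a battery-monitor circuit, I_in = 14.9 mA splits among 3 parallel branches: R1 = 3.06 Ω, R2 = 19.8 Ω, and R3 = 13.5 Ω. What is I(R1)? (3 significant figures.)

I ≈ 10.8 mA

ΣG = 1/3.06 + 1/19.8 + 1/13.5 = 0.4514.
Current divider: I(R1) = I_in · G_k/ΣG = 14.9 × (0.3268/0.4514) = 14.9 × 0.7240 = 10.79 mA.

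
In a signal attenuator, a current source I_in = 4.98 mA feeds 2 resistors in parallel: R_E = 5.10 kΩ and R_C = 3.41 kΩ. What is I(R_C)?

Two-branch current divider: I_k = I_in · R_other/(R_1 + R_2).
So I = 4.98 × 5.10/8.510 = 2.984 mA.

I ≈ 2.98 mA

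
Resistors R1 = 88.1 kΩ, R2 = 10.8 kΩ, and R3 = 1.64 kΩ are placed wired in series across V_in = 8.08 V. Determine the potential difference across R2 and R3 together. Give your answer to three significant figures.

Series total: ΣR = 88.1 + 10.8 + 1.64 = 100.5 kΩ.
R_{R2..R3} = 10.8 + 1.64 = 12.44 kΩ.
By the voltage-divider rule, V = 8.08 × 12.44/100.5 = 0.9998 V.

V ≈ 1.00 V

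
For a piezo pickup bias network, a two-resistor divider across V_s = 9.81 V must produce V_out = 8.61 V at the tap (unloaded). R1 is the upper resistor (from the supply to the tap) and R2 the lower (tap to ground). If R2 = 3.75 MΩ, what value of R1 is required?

R1 ≈ 0.523 MΩ

Required fraction k = V_out/V_s = 0.8777.
So R1 = R2 · (V_s/V_out − 1) = 3.75 × (9.81/8.61 − 1) = 3.75 × 0.1394 = 0.5226 MΩ.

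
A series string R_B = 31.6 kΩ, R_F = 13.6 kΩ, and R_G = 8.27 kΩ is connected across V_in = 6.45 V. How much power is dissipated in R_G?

Series current I = V_in/ΣR = 6.45/53.47 = 0.1206 mA.
P(R_G) = I²·R_G = (0.1206)² × 8.27 = 0.1203 mW.

P ≈ 0.120 mW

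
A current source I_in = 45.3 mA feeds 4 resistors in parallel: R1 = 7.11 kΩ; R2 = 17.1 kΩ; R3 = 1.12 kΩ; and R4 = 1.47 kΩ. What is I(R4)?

Total conductance ΣG = 1/7.11 + 1/17.1 + 1/1.12 + 1/1.47 = 1.772 (units of 1/kΩ).
R4 takes the fraction G_k/ΣG = 0.6803/1.772 = 0.3838, so I = 45.3 × 0.3838 = 17.39 mA.

I ≈ 17.4 mA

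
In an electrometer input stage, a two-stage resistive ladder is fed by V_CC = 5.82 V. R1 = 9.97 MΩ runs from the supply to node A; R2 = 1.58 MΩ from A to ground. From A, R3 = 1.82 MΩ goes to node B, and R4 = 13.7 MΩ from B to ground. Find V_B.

V_B ≈ 0.646 V

The second stage (R3 + R4 = 15.52 MΩ) loads node A in parallel with R2.
Effective lower resistance at A: R2 ‖ 15.52 = 1.434 MΩ.
First divider: V_A = V_CC · 1.434/(9.97 + 1.434) = 0.7318 V.
Then the unloaded second divider: V_B = V_A × R4/(R3+R4) = 0.7318 × 0.8827 = 0.6460 V.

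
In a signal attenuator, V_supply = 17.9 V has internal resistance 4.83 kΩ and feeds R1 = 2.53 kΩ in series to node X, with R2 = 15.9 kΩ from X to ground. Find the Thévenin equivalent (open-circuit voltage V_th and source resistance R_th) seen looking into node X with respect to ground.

R1' = 4.83 + 2.53 = 7.360 kΩ (source resistance + R1).
With X open, the divider is unloaded: V_th = 17.9 × 15.9/23.26 = 12.24 V.
Zeroing V_supply shorts the top of R1' to ground, so R_th = R1' ‖ R2 = 5.031 kΩ.

V_th ≈ 12.2 V, R_th ≈ 5.03 kΩ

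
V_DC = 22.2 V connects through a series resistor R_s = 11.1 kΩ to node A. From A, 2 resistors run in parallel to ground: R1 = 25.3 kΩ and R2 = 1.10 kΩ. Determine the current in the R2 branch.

I ≈ 1.75 mA

Combine the parallel branches: R_p = (1/25.3 + 1/1.10)⁻¹ = 1.054 kΩ.
V_A = 22.2 × 1.054/12.15 = 1.925 V.
I(R2) = V_A / R2 = 1.925/1.10 = 1.750 mA.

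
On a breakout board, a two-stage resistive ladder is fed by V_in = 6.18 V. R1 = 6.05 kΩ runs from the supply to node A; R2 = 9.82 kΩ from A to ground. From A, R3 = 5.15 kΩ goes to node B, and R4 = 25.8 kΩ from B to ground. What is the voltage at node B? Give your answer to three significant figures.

Looking into the second stage from A: R3 + R4 = 30.95 kΩ appears in parallel with R2.
Effective lower resistance at A: R2 ‖ 30.95 = 7.455 kΩ.
So V_A = 6.18 × 0.5520 = 3.411 V.
Stage 2 is unloaded, so V_B = V_A · R4/(R3+R4) = 3.411 × 25.8/30.95 = 2.844 V.

V_B ≈ 2.84 V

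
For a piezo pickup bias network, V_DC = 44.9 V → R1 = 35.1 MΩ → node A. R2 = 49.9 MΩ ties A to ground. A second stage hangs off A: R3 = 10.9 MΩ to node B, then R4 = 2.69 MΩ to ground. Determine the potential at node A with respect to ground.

V_A ≈ 10.5 V

The second stage (R3 + R4 = 13.59 MΩ) loads node A in parallel with R2.
Effective lower resistance at A: R2 ‖ 13.59 = 10.68 MΩ.
V_A = 44.9 × 10.68/(35.1 + 10.68) = 10.48 V.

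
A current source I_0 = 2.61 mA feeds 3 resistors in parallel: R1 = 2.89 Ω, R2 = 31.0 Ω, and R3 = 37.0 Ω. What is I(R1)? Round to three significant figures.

Conductances: ΣG = 1/2.89 + 1/31.0 + 1/37.0 = 0.4053 (1/Ω).
By the current-divider rule, I = I_0 · G_k/ΣG = 2.61 × 0.8537 = 2.228 mA.

I ≈ 2.23 mA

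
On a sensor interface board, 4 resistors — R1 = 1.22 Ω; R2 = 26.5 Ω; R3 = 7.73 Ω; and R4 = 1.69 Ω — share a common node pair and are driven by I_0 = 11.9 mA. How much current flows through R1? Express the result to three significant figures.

ΣG = 1/1.22 + 1/26.5 + 1/7.73 + 1/1.69 = 1.578.
Current divider: I(R1) = I_0 · G_k/ΣG = 11.9 × (0.8197/1.578) = 11.9 × 0.5193 = 6.179 mA.

I ≈ 6.18 mA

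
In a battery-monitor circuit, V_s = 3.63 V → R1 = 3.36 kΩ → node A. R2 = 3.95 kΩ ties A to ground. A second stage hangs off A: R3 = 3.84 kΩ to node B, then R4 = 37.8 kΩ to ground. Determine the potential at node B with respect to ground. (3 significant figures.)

V_B ≈ 1.71 V

Looking into the second stage from A: R3 + R4 = 41.64 kΩ appears in parallel with R2.
R2 ‖ (R3+R4) = 3.608 kΩ.
First divider: V_A = V_s · 3.608/(3.36 + 3.608) = 1.880 V.
V_B = V_A × 0.9078 = 1.706 V.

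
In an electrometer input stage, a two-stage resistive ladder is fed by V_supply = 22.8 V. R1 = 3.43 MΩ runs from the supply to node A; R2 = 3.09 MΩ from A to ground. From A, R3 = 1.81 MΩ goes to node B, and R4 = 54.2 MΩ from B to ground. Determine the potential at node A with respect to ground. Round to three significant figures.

V_A ≈ 10.5 V

The second stage (R3 + R4 = 56.01 MΩ) loads node A in parallel with R2.
Effective lower resistance at A: R2 ‖ 56.01 = 2.928 MΩ.
So V_A = 22.8 × 0.4606 = 10.50 V.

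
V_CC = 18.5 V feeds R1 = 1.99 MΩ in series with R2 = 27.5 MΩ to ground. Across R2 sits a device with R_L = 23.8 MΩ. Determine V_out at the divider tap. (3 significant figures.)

The load sits in parallel with R2, giving an effective lower resistance R2' = R2·R_L/(R2+R_L) = 12.76 MΩ.
Then V_out = V_CC · R2'/(R1 + R2') = 18.5 × 12.76/14.75 = 16.00 V.

V_out ≈ 16.0 V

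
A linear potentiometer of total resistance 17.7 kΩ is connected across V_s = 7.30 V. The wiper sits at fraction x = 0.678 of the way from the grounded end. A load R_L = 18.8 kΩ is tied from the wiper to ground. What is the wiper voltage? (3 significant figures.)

Split the track: R_lower = x·R_p = 12.00 kΩ, R_upper = (1−x)·R_p = 5.699 kΩ.
Lower segment in parallel with the load: 12.00 ‖ 18.8 = 7.325 kΩ.
V_out = 7.30 × 7.325/(5.699 + 7.325) = 4.106 V.
(Unloaded: V_out = x·V_s = 4.95 V.)

V_out ≈ 4.11 V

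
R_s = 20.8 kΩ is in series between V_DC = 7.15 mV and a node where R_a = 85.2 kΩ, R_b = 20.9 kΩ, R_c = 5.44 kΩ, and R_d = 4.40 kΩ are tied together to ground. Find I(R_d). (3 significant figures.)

Parallel bank: R_p = 1/(1/85.2 + 1/20.9 + 1/5.44 + 1/4.40) = 2.125 kΩ.
V_A by voltage divider: V_A = 7.15 × 2.125/(20.8 + 2.125) = 0.6626 mV.
I(R_d) = V_A / R_d = 0.6626/4.40 = 0.1506 µA.
(Check via current divider: I_total = 0.3119 µA; share G_k/ΣG = 0.4829 → same result.)

I ≈ 0.151 µA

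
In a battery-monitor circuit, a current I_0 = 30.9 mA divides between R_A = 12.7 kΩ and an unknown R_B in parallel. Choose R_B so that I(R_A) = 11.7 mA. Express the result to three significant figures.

In a two-way split, I_A/I_0 = R_B/(R_A + R_B).
With f = 0.3786, R_B = R_A · f/(1−f) = 12.7 × 0.6094 = 7.739 kΩ.

R_B ≈ 7.74 kΩ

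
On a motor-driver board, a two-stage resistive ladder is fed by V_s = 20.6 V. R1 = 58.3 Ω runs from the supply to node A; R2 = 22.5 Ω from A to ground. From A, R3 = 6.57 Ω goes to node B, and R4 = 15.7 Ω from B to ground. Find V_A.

V_A ≈ 3.32 V

Looking into the second stage from A: R3 + R4 = 22.27 Ω appears in parallel with R2.
Effective lower resistance at A: R2 ‖ 22.27 = 11.19 Ω.
So V_A = 20.6 × 0.1611 = 3.318 V.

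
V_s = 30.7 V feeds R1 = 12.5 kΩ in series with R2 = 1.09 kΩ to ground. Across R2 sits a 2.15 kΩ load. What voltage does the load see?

R2 ‖ R_L = (1.09 × 2.15)/(1.09 + 2.15) = 0.7233 kΩ.
Now apply the divider: V_out = 30.7 × 0.05470 = 1.679 V.

V_out ≈ 1.68 V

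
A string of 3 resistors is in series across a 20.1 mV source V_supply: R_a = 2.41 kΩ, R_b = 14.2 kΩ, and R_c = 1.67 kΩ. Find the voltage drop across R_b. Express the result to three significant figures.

V ≈ 15.6 mV

ΣR = 2.41 + 14.2 + 1.67 = 18.28 kΩ.
By the voltage-divider rule, V = 20.1 × 14.20/18.28 = 15.61 mV.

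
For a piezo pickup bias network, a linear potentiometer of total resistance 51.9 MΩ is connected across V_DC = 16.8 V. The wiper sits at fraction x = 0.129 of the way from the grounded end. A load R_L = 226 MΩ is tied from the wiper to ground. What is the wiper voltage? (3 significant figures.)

Split the track: R_lower = x·R_p = 6.695 MΩ, R_upper = (1−x)·R_p = 45.20 MΩ.
Lower segment in parallel with the load: 6.695 ‖ 226 = 6.502 MΩ.
V_out = 16.8 × 6.502/(45.20 + 6.502) = 2.113 V.

V_out ≈ 2.11 V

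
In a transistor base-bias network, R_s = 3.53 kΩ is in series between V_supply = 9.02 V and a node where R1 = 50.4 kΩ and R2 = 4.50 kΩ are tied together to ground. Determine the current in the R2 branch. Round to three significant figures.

I ≈ 1.08 mA

Combine the parallel branches: R_p = (1/50.4 + 1/4.50)⁻¹ = 4.131 kΩ.
V_A by voltage divider: V_A = 9.02 × 4.131/(3.53 + 4.131) = 4.864 V.
I(R2) = V_A / R2 = 4.864/4.50 = 1.081 mA.
(Equivalently: I_total = 1.177 mA, then current-divider fraction G_k/ΣG = 0.9180.)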